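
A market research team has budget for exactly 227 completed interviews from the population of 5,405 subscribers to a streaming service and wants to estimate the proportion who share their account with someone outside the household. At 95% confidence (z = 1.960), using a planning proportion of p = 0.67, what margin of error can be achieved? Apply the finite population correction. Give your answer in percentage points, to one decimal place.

Finite-population factor: (N−n)/(N−1) = (5405−227)/(5405−1) = 0.9582.
SE(p̂) = √[p(1−p)/n · (N−n)/(N−1)] = √[0.2211/227 × 0.9582] = 0.03055.
E = z × SE = 1.960 × 0.03055 = 0.05988 ≈ 6.0 percentage points.

6.0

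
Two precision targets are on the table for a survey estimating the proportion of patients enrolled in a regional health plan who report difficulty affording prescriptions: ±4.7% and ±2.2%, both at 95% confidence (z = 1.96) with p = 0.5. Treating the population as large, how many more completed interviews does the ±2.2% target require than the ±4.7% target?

At ±4.7%: n = 1.96² × 0.2500 / 0.047² ≈ 434.77 → 435.
At ±2.2%: n = 1.96² × 0.2500 / 0.022² ≈ 1984.30 → 1985.
Additional respondents: 1985 − 435 = 1550.

1550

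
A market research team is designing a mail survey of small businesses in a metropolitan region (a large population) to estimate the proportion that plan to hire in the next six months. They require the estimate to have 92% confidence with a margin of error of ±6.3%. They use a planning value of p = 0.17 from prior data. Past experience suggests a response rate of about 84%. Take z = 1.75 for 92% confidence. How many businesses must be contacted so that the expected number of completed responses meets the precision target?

130

Completed interviews needed: n₀ = 1.75² × 0.1411 / 0.063² ≈ 108.87 → 109.
At an 84% response rate, contacts needed = 109 / 0.84 ≈ 129.76 → 130.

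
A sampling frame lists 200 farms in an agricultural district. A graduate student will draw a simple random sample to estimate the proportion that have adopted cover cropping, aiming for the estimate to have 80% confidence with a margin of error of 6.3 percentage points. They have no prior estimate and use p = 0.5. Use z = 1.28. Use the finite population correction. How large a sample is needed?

Unadjusted: n₀ = 1.28² × 0.50 × 0.50 / 0.063² ≈ 103.20, so n₀ = 104.
Finite population correction with N = 200: n = n₀ / (1 + (n₀−1)/N) = 104 / (1 + 103/200) = 104 / 1.5150 ≈ 68.65.
Rounding up, n = 69.

69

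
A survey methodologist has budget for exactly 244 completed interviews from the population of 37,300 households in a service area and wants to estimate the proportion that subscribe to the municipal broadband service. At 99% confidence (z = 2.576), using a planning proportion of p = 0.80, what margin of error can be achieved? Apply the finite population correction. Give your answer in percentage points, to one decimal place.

6.6

Finite-population factor: (N−n)/(N−1) = (37300−244)/(37300−1) = 0.9935.
SE(p̂) = √[p(1−p)/n · (N−n)/(N−1)] = √[0.1600/244 × 0.9935] = 0.02552.
E = z × SE = 2.576 × 0.02552 = 0.06575 ≈ 6.6 percentage points.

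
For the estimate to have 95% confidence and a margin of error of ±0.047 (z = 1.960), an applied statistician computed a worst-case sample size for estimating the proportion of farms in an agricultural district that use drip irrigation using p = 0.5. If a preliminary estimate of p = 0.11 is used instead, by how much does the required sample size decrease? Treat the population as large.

264

Conservative (p = 0.5): n = 1.960² × 0.25 / 0.047² ≈ 434.77 → 435.
Using p = 0.11: p(1−p) = 0.0979, so n = 1.960² × 0.0979 / 0.047² ≈ 170.25 → 171.
Reduction: 435 − 171 = 264.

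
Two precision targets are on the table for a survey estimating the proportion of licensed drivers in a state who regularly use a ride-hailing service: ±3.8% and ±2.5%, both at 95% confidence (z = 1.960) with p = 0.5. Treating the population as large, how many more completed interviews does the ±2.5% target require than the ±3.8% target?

871

At ±3.8%: n = 1.960² × 0.2500 / 0.038² ≈ 665.10 → 666.
At ±2.5%: n = 1.960² × 0.2500 / 0.025² ≈ 1536.64 → 1537.
Additional respondents: 1537 − 666 = 871.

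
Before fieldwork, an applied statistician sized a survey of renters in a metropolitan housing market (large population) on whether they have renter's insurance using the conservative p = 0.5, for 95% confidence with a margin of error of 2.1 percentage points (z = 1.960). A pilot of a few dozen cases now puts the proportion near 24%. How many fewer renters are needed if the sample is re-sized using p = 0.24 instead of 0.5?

Conservative (p = 0.5): n = 1.960² × 0.25 / 0.021² ≈ 2177.78 → 2178.
Using p = 0.24: p(1−p) = 0.1824, so n = 1.960² × 0.1824 / 0.021² ≈ 1588.91 → 1589.
Reduction: 2178 − 1589 = 589.

589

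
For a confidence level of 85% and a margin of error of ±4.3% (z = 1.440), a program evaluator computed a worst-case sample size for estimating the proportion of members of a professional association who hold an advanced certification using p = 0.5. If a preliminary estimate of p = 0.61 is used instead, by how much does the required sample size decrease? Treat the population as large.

14

Conservative (p = 0.5): n = 1.440² × 0.25 / 0.043² ≈ 280.37 → 281.
Using p = 0.61: p(1−p) = 0.2379, so n = 1.440² × 0.2379 / 0.043² ≈ 266.80 → 267.
Reduction: 281 − 267 = 14.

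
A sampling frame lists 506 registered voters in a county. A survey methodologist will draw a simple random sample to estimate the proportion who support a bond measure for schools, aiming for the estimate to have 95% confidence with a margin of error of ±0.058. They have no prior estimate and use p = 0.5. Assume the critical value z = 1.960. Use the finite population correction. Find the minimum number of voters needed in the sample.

Unadjusted: n₀ = 1.960² × 0.50 × 0.50 / 0.058² ≈ 285.49, so n₀ = 286.
Finite population correction with N = 506: n = n₀ / (1 + (n₀−1)/N) = 286 / (1 + 285/506) = 286 / 1.5632 ≈ 182.95.
Rounding up, n = 183.

183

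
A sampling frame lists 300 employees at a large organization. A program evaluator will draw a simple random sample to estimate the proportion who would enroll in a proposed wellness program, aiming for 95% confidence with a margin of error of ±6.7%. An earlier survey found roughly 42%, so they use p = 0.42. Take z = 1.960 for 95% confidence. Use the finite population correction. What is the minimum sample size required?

Unadjusted: n₀ = 1.960² × 0.42 × 0.58 / 0.067² ≈ 208.47, so n₀ = 209.
Finite population correction with N = 300: n = n₀ / (1 + (n₀−1)/N) = 209 / (1 + 208/300) = 209 / 1.6933 ≈ 123.43.
Rounding up, n = 124.

124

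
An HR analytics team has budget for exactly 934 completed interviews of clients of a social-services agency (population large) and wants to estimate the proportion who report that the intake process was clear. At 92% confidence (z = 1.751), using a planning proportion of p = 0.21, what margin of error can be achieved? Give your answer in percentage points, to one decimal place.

SE(p̂) = √[p(1−p)/n] = √[0.1659/934] = 0.01333.
E = z × SE = 1.751 × 0.01333 = 0.02334, or 2.3 percentage points.

2.3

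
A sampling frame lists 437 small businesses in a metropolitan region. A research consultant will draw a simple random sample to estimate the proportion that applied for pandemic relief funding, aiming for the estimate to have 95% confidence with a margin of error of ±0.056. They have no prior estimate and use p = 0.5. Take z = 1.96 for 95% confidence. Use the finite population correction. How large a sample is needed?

Unadjusted: n₀ = 1.96² × 0.50 × 0.50 / 0.056² ≈ 306.25, so n₀ = 307.
Finite population correction with N = 437: n = n₀ / (1 + (n₀−1)/N) = 307 / (1 + 306/437) = 307 / 1.7002 ≈ 180.56.
Rounding up, n = 181.

181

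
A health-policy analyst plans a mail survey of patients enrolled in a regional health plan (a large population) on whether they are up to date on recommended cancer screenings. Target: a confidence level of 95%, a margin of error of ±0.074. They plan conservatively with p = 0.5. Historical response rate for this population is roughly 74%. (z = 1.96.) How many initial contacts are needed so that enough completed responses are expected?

Completed interviews needed: n₀ = 1.96² × 0.2500 / 0.074² ≈ 175.38 → 176.
At a 74% response rate, contacts needed = 176 / 0.74 ≈ 237.84 → 238.

238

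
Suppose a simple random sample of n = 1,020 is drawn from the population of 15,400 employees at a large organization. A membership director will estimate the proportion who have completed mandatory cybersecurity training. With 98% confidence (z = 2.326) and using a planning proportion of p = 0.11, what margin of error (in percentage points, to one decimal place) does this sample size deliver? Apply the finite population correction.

Finite-population factor: (N−n)/(N−1) = (15400−1020)/(15400−1) = 0.9338.
SE(p̂) = √[p(1−p)/n · (N−n)/(N−1)] = √[0.0979/1020 × 0.9338] = 0.00947.
E = z × SE = 2.326 × 0.00947 = 0.02202 ≈ 2.2 percentage points.

2.2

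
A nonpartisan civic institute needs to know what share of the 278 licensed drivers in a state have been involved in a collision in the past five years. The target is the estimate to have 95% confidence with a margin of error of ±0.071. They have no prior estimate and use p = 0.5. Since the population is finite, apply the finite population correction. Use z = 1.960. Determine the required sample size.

Unadjusted: n₀ = 1.960² × 0.50 × 0.50 / 0.071² ≈ 190.52, so n₀ = 191.
Finite population correction with N = 278: n = n₀ / (1 + (n₀−1)/N) = 191 / (1 + 190/278) = 191 / 1.6835 ≈ 113.46.
Rounding up, n = 114.

114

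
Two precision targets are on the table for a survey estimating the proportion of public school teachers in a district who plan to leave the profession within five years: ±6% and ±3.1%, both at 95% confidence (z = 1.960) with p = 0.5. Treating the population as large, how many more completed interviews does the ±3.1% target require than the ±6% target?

733

At ±6%: n = 1.960² × 0.2500 / 0.060² ≈ 266.78 → 267.
At ±3.1%: n = 1.960² × 0.2500 / 0.031² ≈ 999.38 → 1000.
Additional respondents: 1000 − 267 = 733.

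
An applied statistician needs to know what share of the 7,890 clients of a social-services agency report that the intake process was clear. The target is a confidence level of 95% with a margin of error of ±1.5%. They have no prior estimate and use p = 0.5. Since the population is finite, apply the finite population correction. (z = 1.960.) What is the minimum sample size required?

2771

Unadjusted: n₀ = 1.960² × 0.50 × 0.50 / 0.015² ≈ 4268.44, so n₀ = 4269.
Finite population correction with N = 7,890: n = n₀ / (1 + (n₀−1)/N) = 4269 / (1 + 4268/7890) = 4269 / 1.5409 ≈ 2770.39.
Rounding up, n = 2771.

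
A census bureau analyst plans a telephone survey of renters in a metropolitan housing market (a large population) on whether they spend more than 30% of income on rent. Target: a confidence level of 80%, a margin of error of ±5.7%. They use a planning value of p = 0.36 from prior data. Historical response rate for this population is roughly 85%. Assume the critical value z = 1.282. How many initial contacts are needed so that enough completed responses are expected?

138

Completed interviews needed: n₀ = 1.282² × 0.2304 / 0.057² ≈ 116.55 → 117.
At an 85% response rate, contacts needed = 117 / 0.85 ≈ 137.65 → 138.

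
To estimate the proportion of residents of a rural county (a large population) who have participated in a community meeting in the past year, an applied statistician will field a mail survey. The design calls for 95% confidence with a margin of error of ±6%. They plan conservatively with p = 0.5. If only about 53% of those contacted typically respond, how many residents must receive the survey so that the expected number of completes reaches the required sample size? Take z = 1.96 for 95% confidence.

Completed interviews needed: n₀ = 1.96² × 0.2500 / 0.060² ≈ 266.78 → 267.
At a 53% response rate, contacts needed = 267 / 0.53 ≈ 503.77 → 504.

504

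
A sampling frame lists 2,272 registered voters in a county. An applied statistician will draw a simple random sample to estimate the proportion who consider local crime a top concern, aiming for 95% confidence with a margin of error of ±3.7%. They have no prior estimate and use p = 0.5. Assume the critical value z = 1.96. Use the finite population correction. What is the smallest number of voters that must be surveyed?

Unadjusted: n₀ = 1.96² × 0.50 × 0.50 / 0.037² ≈ 701.53, so n₀ = 702.
Finite population correction with N = 2,272: n = n₀ / (1 + (n₀−1)/N) = 702 / (1 + 701/2272) = 702 / 1.3085 ≈ 536.48.
Rounding up, n = 537.

537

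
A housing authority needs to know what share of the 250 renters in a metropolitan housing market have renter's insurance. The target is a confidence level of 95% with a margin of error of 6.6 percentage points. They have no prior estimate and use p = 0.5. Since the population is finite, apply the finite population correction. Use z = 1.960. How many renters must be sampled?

118

Unadjusted: n₀ = 1.960² × 0.50 × 0.50 / 0.066² ≈ 220.48, so n₀ = 221.
Finite population correction with N = 250: n = n₀ / (1 + (n₀−1)/N) = 221 / (1 + 220/250) = 221 / 1.8800 ≈ 117.55.
Rounding up, n = 118.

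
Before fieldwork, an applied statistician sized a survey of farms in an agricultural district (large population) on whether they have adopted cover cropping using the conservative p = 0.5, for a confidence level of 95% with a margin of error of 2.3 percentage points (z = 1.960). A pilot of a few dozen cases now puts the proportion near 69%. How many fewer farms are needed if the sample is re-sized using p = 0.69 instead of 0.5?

262

Conservative (p = 0.5): n = 1.960² × 0.25 / 0.023² ≈ 1815.50 → 1816.
Using p = 0.69: p(1−p) = 0.2139, so n = 1.960² × 0.2139 / 0.023² ≈ 1553.34 → 1554.
Reduction: 1816 − 1554 = 262.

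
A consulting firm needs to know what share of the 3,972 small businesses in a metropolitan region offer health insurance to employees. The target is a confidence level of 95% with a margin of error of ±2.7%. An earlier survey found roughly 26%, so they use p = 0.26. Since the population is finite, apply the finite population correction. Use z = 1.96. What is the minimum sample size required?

Unadjusted: n₀ = 1.96² × 0.26 × 0.74 / 0.027² ≈ 1013.89, so n₀ = 1014.
Finite population correction with N = 3,972: n = n₀ / (1 + (n₀−1)/N) = 1014 / (1 + 1013/3972) = 1014 / 1.2550 ≈ 807.95.
Rounding up, n = 808.

808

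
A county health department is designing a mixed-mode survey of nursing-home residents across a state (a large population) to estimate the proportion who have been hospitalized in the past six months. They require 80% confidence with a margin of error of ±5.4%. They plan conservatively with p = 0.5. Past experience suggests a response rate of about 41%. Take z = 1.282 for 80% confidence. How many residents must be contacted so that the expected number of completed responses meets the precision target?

Completed interviews needed: n₀ = 1.282² × 0.2500 / 0.054² ≈ 140.91 → 141.
At a 41% response rate, contacts needed = 141 / 0.41 ≈ 343.90 → 344.

344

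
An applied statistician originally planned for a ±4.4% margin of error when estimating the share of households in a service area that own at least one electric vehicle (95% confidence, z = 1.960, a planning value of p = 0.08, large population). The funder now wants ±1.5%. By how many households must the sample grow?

At ±4.4%: n = 1.960² × 0.0736 / 0.044² ≈ 146.04 → 147.
At ±1.5%: n = 1.960² × 0.0736 / 0.015² ≈ 1256.63 → 1257.
Additional respondents: 1257 − 147 = 1110.

1110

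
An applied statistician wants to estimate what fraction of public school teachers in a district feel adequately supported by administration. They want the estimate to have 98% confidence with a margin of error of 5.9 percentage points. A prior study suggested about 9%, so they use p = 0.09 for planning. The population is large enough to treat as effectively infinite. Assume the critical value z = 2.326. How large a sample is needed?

128

With p = 0.09, p(1−p) = 0.0819.
n = z²·p(1−p)/E² = 2.326² × 0.0819 / 0.059² = 5.4103 × 0.0819 / 0.003481 ≈ 127.29.
Rounding up gives n = 128.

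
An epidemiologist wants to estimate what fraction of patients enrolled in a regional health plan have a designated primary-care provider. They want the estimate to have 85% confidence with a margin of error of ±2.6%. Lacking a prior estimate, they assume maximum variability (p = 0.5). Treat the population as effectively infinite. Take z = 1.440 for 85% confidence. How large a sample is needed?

With p = 0.5, p(1−p) = 0.25.
n = z²·p(1−p)/E² = 1.440² × 0.2500 / 0.026² = 2.0736 × 0.2500 / 0.000676 ≈ 766.86.
Rounding up gives n = 767.

767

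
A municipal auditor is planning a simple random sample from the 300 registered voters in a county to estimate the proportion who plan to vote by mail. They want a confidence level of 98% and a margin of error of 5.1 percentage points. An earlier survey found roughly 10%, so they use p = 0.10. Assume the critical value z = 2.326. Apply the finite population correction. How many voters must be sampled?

116

Unadjusted: n₀ = 2.326² × 0.10 × 0.90 / 0.051² ≈ 187.21, so n₀ = 188.
Finite population correction with N = 300: n = n₀ / (1 + (n₀−1)/N) = 188 / (1 + 187/300) = 188 / 1.6233 ≈ 115.81.
Rounding up, n = 116.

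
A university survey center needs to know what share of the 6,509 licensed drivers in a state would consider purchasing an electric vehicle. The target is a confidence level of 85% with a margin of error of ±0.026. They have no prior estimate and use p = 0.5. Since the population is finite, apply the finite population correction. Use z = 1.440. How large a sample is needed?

687

Unadjusted: n₀ = 1.440² × 0.50 × 0.50 / 0.026² ≈ 766.86, so n₀ = 767.
Finite population correction with N = 6,509: n = n₀ / (1 + (n₀−1)/N) = 767 / (1 + 766/6509) = 767 / 1.1177 ≈ 686.24.
Rounding up, n = 687.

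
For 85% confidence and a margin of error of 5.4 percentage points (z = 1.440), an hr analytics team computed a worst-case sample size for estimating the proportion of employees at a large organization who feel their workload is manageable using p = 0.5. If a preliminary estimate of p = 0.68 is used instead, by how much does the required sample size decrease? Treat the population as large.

Conservative (p = 0.5): n = 1.440² × 0.25 / 0.054² ≈ 177.78 → 178.
Using p = 0.68: p(1−p) = 0.2176, so n = 1.440² × 0.2176 / 0.054² ≈ 154.74 → 155.
Reduction: 178 − 155 = 23.

23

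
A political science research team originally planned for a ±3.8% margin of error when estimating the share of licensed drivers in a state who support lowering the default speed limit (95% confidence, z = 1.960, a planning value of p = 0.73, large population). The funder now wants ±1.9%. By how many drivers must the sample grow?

1573

At ±3.8%: n = 1.960² × 0.1971 / 0.038² ≈ 524.36 → 525.
At ±1.9%: n = 1.960² × 0.1971 / 0.019² ≈ 2097.45 → 2098.
Additional respondents: 2098 − 525 = 1573.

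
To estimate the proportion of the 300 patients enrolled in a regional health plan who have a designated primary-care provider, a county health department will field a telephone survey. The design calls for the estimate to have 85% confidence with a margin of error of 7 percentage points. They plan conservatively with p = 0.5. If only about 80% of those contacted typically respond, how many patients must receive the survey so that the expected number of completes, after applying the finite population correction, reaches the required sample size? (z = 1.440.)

99

Completed interviews needed (unadjusted): n₀ = 1.440² × 0.2500 / 0.070² ≈ 105.80 → 106.
FPC for N = 300: n = 106 / (1 + 105/300) = 106 / 1.3500 ≈ 78.52 → 79.
At an 80% response rate, contacts needed = 79 / 0.80 ≈ 98.75 → 99.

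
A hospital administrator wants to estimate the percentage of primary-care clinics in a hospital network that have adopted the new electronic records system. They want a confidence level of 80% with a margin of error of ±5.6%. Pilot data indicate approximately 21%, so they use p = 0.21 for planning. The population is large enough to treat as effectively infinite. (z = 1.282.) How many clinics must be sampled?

With p = 0.21, p(1−p) = 0.1659.
n = z²·p(1−p)/E² = 1.282² × 0.1659 / 0.056² = 1.6435 × 0.1659 / 0.003136 ≈ 86.95.
Rounding up gives n = 87.

87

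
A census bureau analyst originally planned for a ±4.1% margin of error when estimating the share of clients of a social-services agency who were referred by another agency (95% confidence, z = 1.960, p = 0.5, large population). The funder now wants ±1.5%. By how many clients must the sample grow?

3697

At ±4.1%: n = 1.960² × 0.2500 / 0.041² ≈ 571.33 → 572.
At ±1.5%: n = 1.960² × 0.2500 / 0.015² ≈ 4268.44 → 4269.
Additional respondents: 4269 − 572 = 3697.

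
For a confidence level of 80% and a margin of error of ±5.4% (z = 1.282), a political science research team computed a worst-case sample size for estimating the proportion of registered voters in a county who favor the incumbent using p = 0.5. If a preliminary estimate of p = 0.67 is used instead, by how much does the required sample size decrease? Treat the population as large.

Conservative (p = 0.5): n = 1.282² × 0.25 / 0.054² ≈ 140.91 → 141.
Using p = 0.67: p(1−p) = 0.2211, so n = 1.282² × 0.2211 / 0.054² ≈ 124.62 → 125.
Reduction: 141 − 125 = 16.

16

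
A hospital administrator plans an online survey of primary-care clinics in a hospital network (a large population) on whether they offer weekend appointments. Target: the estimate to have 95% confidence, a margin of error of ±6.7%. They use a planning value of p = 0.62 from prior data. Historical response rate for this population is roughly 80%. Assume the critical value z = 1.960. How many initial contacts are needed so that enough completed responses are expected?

253

Completed interviews needed: n₀ = 1.960² × 0.2356 / 0.067² ≈ 201.62 → 202.
At an 80% response rate, contacts needed = 202 / 0.80 ≈ 252.50 → 253.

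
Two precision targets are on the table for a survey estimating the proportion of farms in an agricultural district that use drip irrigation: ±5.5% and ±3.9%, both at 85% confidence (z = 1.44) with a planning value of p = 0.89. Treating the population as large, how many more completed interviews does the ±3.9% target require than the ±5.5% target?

At ±5.5%: n = 1.44² × 0.0979 / 0.055² ≈ 67.11 → 68.
At ±3.9%: n = 1.44² × 0.0979 / 0.039² ≈ 133.47 → 134.
Additional respondents: 134 − 68 = 66.

66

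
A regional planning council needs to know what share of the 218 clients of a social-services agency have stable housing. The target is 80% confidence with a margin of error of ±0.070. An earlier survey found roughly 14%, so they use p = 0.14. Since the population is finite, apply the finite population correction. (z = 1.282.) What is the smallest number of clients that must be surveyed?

35

Unadjusted: n₀ = 1.282² × 0.14 × 0.86 / 0.070² ≈ 40.38, so n₀ = 41.
Finite population correction with N = 218: n = n₀ / (1 + (n₀−1)/N) = 41 / (1 + 40/218) = 41 / 1.1835 ≈ 34.64.
Rounding up, n = 35.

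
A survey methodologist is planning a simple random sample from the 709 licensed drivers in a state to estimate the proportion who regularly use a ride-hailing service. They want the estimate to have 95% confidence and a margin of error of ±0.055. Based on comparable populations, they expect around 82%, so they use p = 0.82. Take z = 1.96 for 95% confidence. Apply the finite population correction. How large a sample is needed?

Unadjusted: n₀ = 1.96² × 0.82 × 0.18 / 0.055² ≈ 187.44, so n₀ = 188.
Finite population correction with N = 709: n = n₀ / (1 + (n₀−1)/N) = 188 / (1 + 187/709) = 188 / 1.2638 ≈ 148.76.
Rounding up, n = 149.

149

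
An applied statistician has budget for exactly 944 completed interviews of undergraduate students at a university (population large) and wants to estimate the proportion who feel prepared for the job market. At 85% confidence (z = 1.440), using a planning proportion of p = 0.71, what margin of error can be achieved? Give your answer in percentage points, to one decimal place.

SE(p̂) = √[p(1−p)/n] = √[0.2059/944] = 0.01477.
E = z × SE = 1.440 × 0.01477 = 0.02127, or 2.1 percentage points.

2.1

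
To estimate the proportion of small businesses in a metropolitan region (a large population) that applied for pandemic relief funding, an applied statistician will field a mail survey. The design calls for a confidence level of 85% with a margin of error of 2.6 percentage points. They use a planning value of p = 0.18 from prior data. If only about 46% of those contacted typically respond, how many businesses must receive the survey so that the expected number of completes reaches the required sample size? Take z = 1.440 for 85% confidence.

Completed interviews needed: n₀ = 1.440² × 0.1476 / 0.026² ≈ 452.76 → 453.
At a 46% response rate, contacts needed = 453 / 0.46 ≈ 984.78 → 985.

985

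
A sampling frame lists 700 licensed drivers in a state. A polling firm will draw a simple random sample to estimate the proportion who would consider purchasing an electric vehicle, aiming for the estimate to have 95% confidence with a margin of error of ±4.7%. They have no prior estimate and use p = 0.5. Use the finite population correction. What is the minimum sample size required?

For 95% confidence, z = 1.960.
Unadjusted: n₀ = 1.960² × 0.50 × 0.50 / 0.047² ≈ 434.77, so n₀ = 435.
Finite population correction with N = 700: n = n₀ / (1 + (n₀−1)/N) = 435 / (1 + 434/700) = 435 / 1.6200 ≈ 268.52.
Rounding up, n = 269.

269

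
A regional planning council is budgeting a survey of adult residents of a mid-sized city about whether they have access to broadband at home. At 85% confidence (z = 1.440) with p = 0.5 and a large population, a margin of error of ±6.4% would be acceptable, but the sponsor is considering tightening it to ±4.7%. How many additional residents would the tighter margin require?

At ±6.4%: n = 1.440² × 0.2500 / 0.064² ≈ 126.56 → 127.
At ±4.7%: n = 1.440² × 0.2500 / 0.047² ≈ 234.68 → 235.
Additional respondents: 235 − 127 = 108.

108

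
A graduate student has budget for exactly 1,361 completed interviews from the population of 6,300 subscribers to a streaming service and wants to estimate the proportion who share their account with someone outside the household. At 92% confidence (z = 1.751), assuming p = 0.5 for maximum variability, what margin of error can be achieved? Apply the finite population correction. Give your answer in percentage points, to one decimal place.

2.1

Finite-population factor: (N−n)/(N−1) = (6300−1361)/(6300−1) = 0.7841.
SE(p̂) = √[p(1−p)/n · (N−n)/(N−1)] = √[0.2500/1361 × 0.7841] = 0.01200.
E = z × SE = 1.751 × 0.01200 = 0.02101 ≈ 2.1 percentage points.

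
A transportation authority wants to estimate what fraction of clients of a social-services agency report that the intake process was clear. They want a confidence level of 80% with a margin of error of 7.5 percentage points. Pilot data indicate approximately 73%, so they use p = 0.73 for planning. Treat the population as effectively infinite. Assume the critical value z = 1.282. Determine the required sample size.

58

With p = 0.73, p(1−p) = 0.1971.
n = z²·p(1−p)/E² = 1.282² × 0.1971 / 0.075² = 1.6435 × 0.1971 / 0.005625 ≈ 57.59.
Rounding up gives n = 58.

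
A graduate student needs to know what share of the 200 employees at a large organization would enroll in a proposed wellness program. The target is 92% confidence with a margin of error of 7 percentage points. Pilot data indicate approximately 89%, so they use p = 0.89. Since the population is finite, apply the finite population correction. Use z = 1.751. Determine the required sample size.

Unadjusted: n₀ = 1.751² × 0.89 × 0.11 / 0.070² ≈ 61.26, so n₀ = 62.
Finite population correction with N = 200: n = n₀ / (1 + (n₀−1)/N) = 62 / (1 + 61/200) = 62 / 1.3050 ≈ 47.51.
Rounding up, n = 48.

48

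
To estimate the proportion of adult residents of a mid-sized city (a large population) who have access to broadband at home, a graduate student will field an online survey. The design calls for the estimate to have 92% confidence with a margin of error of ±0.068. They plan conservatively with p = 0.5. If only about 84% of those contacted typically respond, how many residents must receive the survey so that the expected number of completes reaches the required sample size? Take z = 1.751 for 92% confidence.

Completed interviews needed: n₀ = 1.751² × 0.2500 / 0.068² ≈ 165.77 → 166.
At an 84% response rate, contacts needed = 166 / 0.84 ≈ 197.62 → 198.

198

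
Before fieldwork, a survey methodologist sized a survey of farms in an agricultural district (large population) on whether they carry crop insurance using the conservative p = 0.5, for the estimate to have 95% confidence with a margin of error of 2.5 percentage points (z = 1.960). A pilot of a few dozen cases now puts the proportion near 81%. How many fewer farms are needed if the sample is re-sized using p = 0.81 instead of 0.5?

Conservative (p = 0.5): n = 1.960² × 0.25 / 0.025² ≈ 1536.64 → 1537.
Using p = 0.81: p(1−p) = 0.1539, so n = 1.960² × 0.1539 / 0.025² ≈ 945.96 → 946.
Reduction: 1537 − 946 = 591.

591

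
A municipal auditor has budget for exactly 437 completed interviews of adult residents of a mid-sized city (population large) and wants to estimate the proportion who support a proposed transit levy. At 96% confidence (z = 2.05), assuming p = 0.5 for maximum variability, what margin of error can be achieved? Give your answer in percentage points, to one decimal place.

4.9

SE(p̂) = √[p(1−p)/n] = √[0.2500/437] = 0.02392.
E = z × SE = 2.05 × 0.02392 = 0.04903, or 4.9 percentage points.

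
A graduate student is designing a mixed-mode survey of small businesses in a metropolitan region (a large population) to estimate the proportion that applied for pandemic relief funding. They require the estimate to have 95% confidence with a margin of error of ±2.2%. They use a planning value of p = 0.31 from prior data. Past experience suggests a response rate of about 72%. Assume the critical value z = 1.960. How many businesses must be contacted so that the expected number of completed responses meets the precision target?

Completed interviews needed: n₀ = 1.960² × 0.2139 / 0.022² ≈ 1697.76 → 1698.
At a 72% response rate, contacts needed = 1698 / 0.72 ≈ 2358.33 → 2359.

2359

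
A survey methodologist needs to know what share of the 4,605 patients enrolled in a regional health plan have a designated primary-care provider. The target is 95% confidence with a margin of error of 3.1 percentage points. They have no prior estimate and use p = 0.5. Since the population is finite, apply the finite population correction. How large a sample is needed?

For 95% confidence, z = 1.96.
Unadjusted: n₀ = 1.96² × 0.50 × 0.50 / 0.031² ≈ 999.38, so n₀ = 1000.
Finite population correction with N = 4,605: n = n₀ / (1 + (n₀−1)/N) = 1000 / (1 + 999/4605) = 1000 / 1.2169 ≈ 821.73.
Rounding up, n = 822.

822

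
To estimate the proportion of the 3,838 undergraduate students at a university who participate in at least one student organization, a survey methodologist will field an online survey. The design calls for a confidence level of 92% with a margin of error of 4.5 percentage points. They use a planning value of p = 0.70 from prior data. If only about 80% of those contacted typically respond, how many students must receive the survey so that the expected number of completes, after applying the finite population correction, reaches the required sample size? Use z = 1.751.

Completed interviews needed (unadjusted): n₀ = 1.751² × 0.2100 / 0.045² ≈ 317.96 → 318.
FPC for N = 3,838: n = 318 / (1 + 317/3838) = 318 / 1.0826 ≈ 293.74 → 294.
At an 80% response rate, contacts needed = 294 / 0.80 ≈ 367.50 → 368.

368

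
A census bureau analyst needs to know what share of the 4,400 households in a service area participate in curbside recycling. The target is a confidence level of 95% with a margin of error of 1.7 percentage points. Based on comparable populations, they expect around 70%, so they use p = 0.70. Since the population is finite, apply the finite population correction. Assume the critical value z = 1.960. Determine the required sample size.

Unadjusted: n₀ = 1.960² × 0.70 × 0.30 / 0.017² ≈ 2791.47, so n₀ = 2792.
Finite population correction with N = 4,400: n = n₀ / (1 + (n₀−1)/N) = 2792 / (1 + 2791/4400) = 2792 / 1.6343 ≈ 1708.36.
Rounding up, n = 1709.

1709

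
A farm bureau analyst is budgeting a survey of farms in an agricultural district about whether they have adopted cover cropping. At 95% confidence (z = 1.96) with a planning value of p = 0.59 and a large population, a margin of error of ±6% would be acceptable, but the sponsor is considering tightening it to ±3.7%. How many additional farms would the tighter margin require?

420

At ±6%: n = 1.96² × 0.2419 / 0.060² ≈ 258.13 → 259.
At ±3.7%: n = 1.96² × 0.2419 / 0.037² ≈ 678.80 → 679.
Additional respondents: 679 − 259 = 420.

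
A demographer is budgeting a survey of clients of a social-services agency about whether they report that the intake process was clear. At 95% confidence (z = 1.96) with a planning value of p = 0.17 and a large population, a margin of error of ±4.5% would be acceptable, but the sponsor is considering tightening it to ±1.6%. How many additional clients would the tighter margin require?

At ±4.5%: n = 1.96² × 0.1411 / 0.045² ≈ 267.68 → 268.
At ±1.6%: n = 1.96² × 0.1411 / 0.016² ≈ 2117.38 → 2118.
Additional respondents: 2118 − 268 = 1850.

1850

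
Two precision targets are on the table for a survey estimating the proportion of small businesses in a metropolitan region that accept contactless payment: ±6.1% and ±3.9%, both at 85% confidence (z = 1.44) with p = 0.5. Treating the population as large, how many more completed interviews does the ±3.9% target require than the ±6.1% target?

201

At ±6.1%: n = 1.44² × 0.2500 / 0.061² ≈ 139.32 → 140.
At ±3.9%: n = 1.44² × 0.2500 / 0.039² ≈ 340.83 → 341.
Additional respondents: 341 − 140 = 201.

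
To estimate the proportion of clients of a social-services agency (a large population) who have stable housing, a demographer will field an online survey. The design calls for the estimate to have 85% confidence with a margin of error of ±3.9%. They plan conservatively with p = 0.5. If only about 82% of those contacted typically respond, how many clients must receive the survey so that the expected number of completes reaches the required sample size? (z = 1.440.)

Completed interviews needed: n₀ = 1.440² × 0.2500 / 0.039² ≈ 340.83 → 341.
At an 82% response rate, contacts needed = 341 / 0.82 ≈ 415.85 → 416.

416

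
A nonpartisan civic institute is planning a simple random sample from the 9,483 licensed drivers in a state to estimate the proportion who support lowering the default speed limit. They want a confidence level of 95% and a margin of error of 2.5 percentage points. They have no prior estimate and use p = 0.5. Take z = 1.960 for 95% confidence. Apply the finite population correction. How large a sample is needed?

1323

Unadjusted: n₀ = 1.960² × 0.50 × 0.50 / 0.025² ≈ 1536.64, so n₀ = 1537.
Finite population correction with N = 9,483: n = n₀ / (1 + (n₀−1)/N) = 1537 / (1 + 1536/9483) = 1537 / 1.1620 ≈ 1322.75.
Rounding up, n = 1323.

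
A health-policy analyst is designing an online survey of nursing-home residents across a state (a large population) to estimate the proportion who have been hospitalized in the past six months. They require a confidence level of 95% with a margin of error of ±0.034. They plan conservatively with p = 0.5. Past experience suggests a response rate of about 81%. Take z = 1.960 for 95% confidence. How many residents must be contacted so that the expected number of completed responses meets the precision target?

Completed interviews needed: n₀ = 1.960² × 0.2500 / 0.034² ≈ 830.80 → 831.
At an 81% response rate, contacts needed = 831 / 0.81 ≈ 1025.93 → 1026.

1026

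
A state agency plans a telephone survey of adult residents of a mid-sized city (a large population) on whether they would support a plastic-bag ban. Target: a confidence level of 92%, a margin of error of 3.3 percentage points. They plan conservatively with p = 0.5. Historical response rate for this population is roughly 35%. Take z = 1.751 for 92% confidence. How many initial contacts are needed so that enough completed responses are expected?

2012

Completed interviews needed: n₀ = 1.751² × 0.2500 / 0.033² ≈ 703.86 → 704.
At a 35% response rate, contacts needed = 704 / 0.35 ≈ 2011.43 → 2012.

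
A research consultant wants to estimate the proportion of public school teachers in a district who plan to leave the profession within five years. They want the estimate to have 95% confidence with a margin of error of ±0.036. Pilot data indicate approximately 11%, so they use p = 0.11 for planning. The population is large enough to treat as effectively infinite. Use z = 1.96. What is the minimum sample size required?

With p = 0.11, p(1−p) = 0.0979.
n = z²·p(1−p)/E² = 1.96² × 0.0979 / 0.036² = 3.8416 × 0.0979 / 0.001296 ≈ 290.19.
Rounding up gives n = 291.

291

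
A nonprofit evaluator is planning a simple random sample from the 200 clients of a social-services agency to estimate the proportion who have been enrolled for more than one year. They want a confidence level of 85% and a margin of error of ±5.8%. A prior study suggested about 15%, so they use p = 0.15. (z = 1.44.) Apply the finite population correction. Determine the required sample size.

57

Unadjusted: n₀ = 1.44² × 0.15 × 0.85 / 0.058² ≈ 78.59, so n₀ = 79.
Finite population correction with N = 200: n = n₀ / (1 + (n₀−1)/N) = 79 / (1 + 78/200) = 79 / 1.3900 ≈ 56.83.
Rounding up, n = 57.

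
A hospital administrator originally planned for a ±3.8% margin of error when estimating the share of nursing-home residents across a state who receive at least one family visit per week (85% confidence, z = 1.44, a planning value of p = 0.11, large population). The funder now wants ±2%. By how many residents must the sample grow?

At ±3.8%: n = 1.44² × 0.0979 / 0.038² ≈ 140.59 → 141.
At ±2%: n = 1.44² × 0.0979 / 0.020² ≈ 507.51 → 508.
Additional respondents: 508 − 141 = 367.

367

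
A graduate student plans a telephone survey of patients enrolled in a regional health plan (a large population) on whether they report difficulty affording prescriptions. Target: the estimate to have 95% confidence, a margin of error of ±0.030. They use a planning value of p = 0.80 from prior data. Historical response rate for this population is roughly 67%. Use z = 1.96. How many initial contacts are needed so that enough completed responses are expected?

1020

Completed interviews needed: n₀ = 1.96² × 0.1600 / 0.030² ≈ 682.95 → 683.
At a 67% response rate, contacts needed = 683 / 0.67 ≈ 1019.40 → 1020.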